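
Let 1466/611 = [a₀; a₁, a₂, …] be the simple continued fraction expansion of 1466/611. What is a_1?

Run the Euclidean algorithm, recording each quotient:
1466 ÷ 611 → quotient 2, remainder 244
611 ÷ 244 → quotient 2, remainder 123

2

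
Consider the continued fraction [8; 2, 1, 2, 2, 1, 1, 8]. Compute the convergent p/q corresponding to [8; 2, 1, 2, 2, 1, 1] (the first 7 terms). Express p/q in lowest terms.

Build up convergents one term at a time:
a_0 = 8: 8/1
a_1 = 2: 17/2
a_2 = 1: 25/3
a_3 = 2: 67/8
a_4 = 2: 159/19
a_5 = 1: 226/27
a_6 = 1: 385/46

385/46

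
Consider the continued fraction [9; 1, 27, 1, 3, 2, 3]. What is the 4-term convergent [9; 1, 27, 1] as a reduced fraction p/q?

289/29

Start with 1.
27 + 1/(1/1) = 27 + 1/1 = 28/1
1 + 1/(28/1) = 1 + 1/28 = 29/28
9 + 1/(29/28) = 9 + 28/29 = 289/29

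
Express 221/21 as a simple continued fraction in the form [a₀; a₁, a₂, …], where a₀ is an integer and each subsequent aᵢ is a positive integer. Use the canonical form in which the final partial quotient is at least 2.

[10; 1, 1, 10]

Run the Euclidean algorithm, recording each quotient:
⌊221/21⌋ = 10, remainder 11
⌊21/11⌋ = 1, remainder 10
⌊11/10⌋ = 1, remainder 1
⌊10/1⌋ = 10, remainder 0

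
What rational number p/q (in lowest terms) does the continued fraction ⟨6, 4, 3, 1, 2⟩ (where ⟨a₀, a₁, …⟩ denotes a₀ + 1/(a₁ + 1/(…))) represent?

a_0 = 6: 6/1
a_1 = 4: 25/4
a_2 = 3: 81/13
a_3 = 1: 106/17
a_4 = 2: 293/47

293/47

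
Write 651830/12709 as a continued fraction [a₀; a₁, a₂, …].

[51; 3, 2, 6, 12, 1, 2, 7]

651830 = 51·12709 + 3671, so a_0 = 51
12709 = 3·3671 + 1696, so a_1 = 3
3671 = 2·1696 + 279, so a_2 = 2
1696 = 6·279 + 22, so a_3 = 6
279 = 12·22 + 15, so a_4 = 12
22 = 1·15 + 7, so a_5 = 1
15 = 2·7 + 1, so a_6 = 2
7 = 7·1 + 0, so a_7 = 7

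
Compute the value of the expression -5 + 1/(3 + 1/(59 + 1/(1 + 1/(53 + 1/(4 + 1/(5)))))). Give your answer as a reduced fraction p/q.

-962161/206096

Build up convergents one term at a time:
a_0 = -5: -5/1
a_1 = 3: -14/3
a_2 = 59: -831/178
a_3 = 1: -845/181
a_4 = 53: -45616/9771
a_5 = 4: -183309/39265
a_6 = 5: -962161/206096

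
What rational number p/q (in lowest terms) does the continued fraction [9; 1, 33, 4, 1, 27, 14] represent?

Use the convergent recurrence hₖ = aₖ·hₖ₋₁ + hₖ₋₂ (and likewise for the denominators kₖ):
a_0 = 9: 9/1
a_1 = 1: 10/1
a_2 = 33: 339/34
a_3 = 4: 1366/137
a_4 = 1: 1705/171
a_5 = 27: 47401/4754
a_6 = 14: 665319/66727

665319/66727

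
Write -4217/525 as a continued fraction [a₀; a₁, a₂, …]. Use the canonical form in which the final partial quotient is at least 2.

[-9; 1, 29, 1, 7, 2]

Run the Euclidean algorithm, recording each quotient:
⌊-4217/525⌋ = -9, remainder 508
⌊525/508⌋ = 1, remainder 17
⌊508/17⌋ = 29, remainder 15
⌊17/15⌋ = 1, remainder 2
⌊15/2⌋ = 7, remainder 1
⌊2/1⌋ = 2, remainder 0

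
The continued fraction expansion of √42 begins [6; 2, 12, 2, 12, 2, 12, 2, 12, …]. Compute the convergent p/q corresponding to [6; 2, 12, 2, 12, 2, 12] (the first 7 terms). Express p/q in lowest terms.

109194/16849

a_0 = 6: 6/1
a_1 = 2: 13/2
a_2 = 12: 162/25
a_3 = 2: 337/52
a_4 = 12: 4206/649
a_5 = 2: 8749/1350
a_6 = 12: 109194/16849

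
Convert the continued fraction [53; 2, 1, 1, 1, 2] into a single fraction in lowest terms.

1121/21

Build up convergents one term at a time:
a_0 = 53: 53/1
a_1 = 2: 107/2
a_2 = 1: 160/3
a_3 = 1: 267/5
a_4 = 1: 427/8
a_5 = 2: 1121/21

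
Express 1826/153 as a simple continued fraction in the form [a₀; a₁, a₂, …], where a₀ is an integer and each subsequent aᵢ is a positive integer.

Repeatedly divide and take the remainder:
1826 ÷ 153 → quotient 11, remainder 143
153 ÷ 143 → quotient 1, remainder 10
143 ÷ 10 → quotient 14, remainder 3
10 ÷ 3 → quotient 3, remainder 1
3 ÷ 1 → quotient 3, remainder 0

[11; 1, 14, 3, 3]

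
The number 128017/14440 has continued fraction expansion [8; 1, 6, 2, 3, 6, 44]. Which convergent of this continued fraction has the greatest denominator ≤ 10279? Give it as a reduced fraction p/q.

2899/327

List convergents until the denominator exceeds the bound:
a_0 = 8: 8/1  (≤ bound)
a_1 = 1: 9/1  (≤ bound)
a_2 = 6: 62/7  (≤ bound)
a_3 = 2: 133/15  (≤ bound)
a_4 = 3: 461/52  (≤ bound)
a_5 = 6: 2899/327  (≤ bound)
a_6 = 44: 128017/14440  (> 10279, stop)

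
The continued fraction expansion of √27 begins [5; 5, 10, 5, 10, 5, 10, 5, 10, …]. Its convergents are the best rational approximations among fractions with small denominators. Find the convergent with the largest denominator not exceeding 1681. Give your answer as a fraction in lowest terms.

a_0 = 5: 5/1  (≤ bound)
a_1 = 5: 26/5  (≤ bound)
a_2 = 10: 265/51  (≤ bound)
a_3 = 5: 1351/260  (≤ bound)
a_4 = 10: 13775/2651  (> 1681, stop)

1351/260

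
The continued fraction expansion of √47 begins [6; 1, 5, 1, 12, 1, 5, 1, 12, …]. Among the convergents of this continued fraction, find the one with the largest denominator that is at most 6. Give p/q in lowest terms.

List convergents until the denominator exceeds the bound:
a_0 = 6: 6/1  (≤ bound)
a_1 = 1: 7/1  (≤ bound)
a_2 = 5: 41/6  (≤ bound)
a_3 = 1: 48/7  (> 6, stop)

41/6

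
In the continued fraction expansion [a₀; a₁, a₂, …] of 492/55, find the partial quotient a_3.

3

Repeatedly divide and take the remainder:
492 = 8·55 + 52, so a_0 = 8
55 = 1·52 + 3, so a_1 = 1
52 = 17·3 + 1, so a_2 = 17
3 = 3·1 + 0, so a_3 = 3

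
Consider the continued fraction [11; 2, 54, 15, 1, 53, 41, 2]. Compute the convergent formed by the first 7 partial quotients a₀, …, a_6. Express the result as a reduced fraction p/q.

44405892/3862921

Collapse the nested fraction from the inside out:
Start with 41.
53 + 1/(41/1) = 53 + 1/41 = 2174/41
1 + 1/(2174/41) = 1 + 41/2174 = 2215/2174
15 + 1/(2215/2174) = 15 + 2174/2215 = 35399/2215
54 + 1/(35399/2215) = 54 + 2215/35399 = 1913761/35399
2 + 1/(1913761/35399) = 2 + 35399/1913761 = 3862921/1913761
11 + 1/(3862921/1913761) = 11 + 1913761/3862921 = 44405892/3862921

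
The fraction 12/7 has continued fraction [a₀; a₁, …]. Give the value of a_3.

2

12 = 1·7 + 5, so a_0 = 1
7 = 1·5 + 2, so a_1 = 1
5 = 2·2 + 1, so a_2 = 2
2 = 2·1 + 0, so a_3 = 2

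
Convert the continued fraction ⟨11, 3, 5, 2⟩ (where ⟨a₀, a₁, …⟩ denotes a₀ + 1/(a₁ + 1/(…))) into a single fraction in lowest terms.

Use the convergent recurrence hₖ = aₖ·hₖ₋₁ + hₖ₋₂ (and likewise for the denominators kₖ):
a_0 = 11: 11/1
a_1 = 3: 34/3
a_2 = 5: 181/16
a_3 = 2: 396/35

396/35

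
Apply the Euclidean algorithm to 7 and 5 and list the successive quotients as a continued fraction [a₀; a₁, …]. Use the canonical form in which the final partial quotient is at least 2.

[1; 2, 2]

⌊7/5⌋ = 1, remainder 2
⌊5/2⌋ = 2, remainder 1
⌊2/1⌋ = 2, remainder 0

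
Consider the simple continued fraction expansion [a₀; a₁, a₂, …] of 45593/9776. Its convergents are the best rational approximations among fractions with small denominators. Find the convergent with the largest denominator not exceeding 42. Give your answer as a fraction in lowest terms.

a_0 = 4: 4/1  (≤ bound)
a_1 = 1: 5/1  (≤ bound)
a_2 = 1: 9/2  (≤ bound)
a_3 = 1: 14/3  (≤ bound)
a_4 = 37: 527/113  (> 42, stop)

14/3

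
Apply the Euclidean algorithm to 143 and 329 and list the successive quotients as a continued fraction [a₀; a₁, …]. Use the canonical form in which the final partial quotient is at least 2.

143 = 0·329 + 143, so a_0 = 0
329 = 2·143 + 43, so a_1 = 2
143 = 3·43 + 14, so a_2 = 3
43 = 3·14 + 1, so a_3 = 3
14 = 14·1 + 0, so a_4 = 14

[0; 2, 3, 3, 14]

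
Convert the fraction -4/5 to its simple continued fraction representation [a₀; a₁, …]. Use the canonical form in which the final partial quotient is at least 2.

-4 ÷ 5 → quotient -1, remainder 1
5 ÷ 1 → quotient 5, remainder 0

[-1; 5]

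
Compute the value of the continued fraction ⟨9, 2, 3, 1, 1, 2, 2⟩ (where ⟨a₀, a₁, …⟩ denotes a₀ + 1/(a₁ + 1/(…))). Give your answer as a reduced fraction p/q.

925/98

Start with 2.
2 + 1/(2/1) = 2 + 1/2 = 5/2
1 + 1/(5/2) = 1 + 2/5 = 7/5
1 + 1/(7/5) = 1 + 5/7 = 12/7
3 + 1/(12/7) = 3 + 7/12 = 43/12
2 + 1/(43/12) = 2 + 12/43 = 98/43
9 + 1/(98/43) = 9 + 43/98 = 925/98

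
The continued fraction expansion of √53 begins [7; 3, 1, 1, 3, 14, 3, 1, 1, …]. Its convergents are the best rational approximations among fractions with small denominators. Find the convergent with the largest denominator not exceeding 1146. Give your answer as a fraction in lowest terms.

7979/1096

List convergents until the denominator exceeds the bound:
a_0 = 7: 7/1  (≤ bound)
a_1 = 3: 22/3  (≤ bound)
a_2 = 1: 29/4  (≤ bound)
a_3 = 1: 51/7  (≤ bound)
a_4 = 3: 182/25  (≤ bound)
a_5 = 14: 2599/357  (≤ bound)
a_6 = 3: 7979/1096  (≤ bound)
a_7 = 1: 10578/1453  (> 1146, stop)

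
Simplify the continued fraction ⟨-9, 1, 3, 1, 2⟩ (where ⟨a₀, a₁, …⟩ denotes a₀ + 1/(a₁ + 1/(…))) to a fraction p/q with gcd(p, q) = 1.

Collapse the nested fraction from the inside out:
Start with 2.
1 + 1/(2/1) = 1 + 1/2 = 3/2
3 + 1/(3/2) = 3 + 2/3 = 11/3
1 + 1/(11/3) = 1 + 3/11 = 14/11
-9 + 1/(14/11) = -9 + 11/14 = -115/14

-115/14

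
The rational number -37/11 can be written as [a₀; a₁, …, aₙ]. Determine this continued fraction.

Run the Euclidean algorithm, recording each quotient:
⌊-37/11⌋ = -4, remainder 7
⌊11/7⌋ = 1, remainder 4
⌊7/4⌋ = 1, remainder 3
⌊4/3⌋ = 1, remainder 1
⌊3/1⌋ = 3, remainder 0

[-4; 1, 1, 1, 3]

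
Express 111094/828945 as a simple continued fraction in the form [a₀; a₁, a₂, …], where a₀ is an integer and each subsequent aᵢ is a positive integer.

[0; 7, 2, 6, 51, 55, 1, 2]

111094 ÷ 828945 → quotient 0, remainder 111094
828945 ÷ 111094 → quotient 7, remainder 51287
111094 ÷ 51287 → quotient 2, remainder 8520
51287 ÷ 8520 → quotient 6, remainder 167
8520 ÷ 167 → quotient 51, remainder 3
167 ÷ 3 → quotient 55, remainder 2
3 ÷ 2 → quotient 1, remainder 1
2 ÷ 1 → quotient 2, remainder 0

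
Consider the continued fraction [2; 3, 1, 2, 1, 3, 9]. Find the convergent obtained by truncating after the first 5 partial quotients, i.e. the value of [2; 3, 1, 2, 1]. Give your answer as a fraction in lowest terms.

Collapse the nested fraction from the inside out:
Start with 1.
2 + 1/(1/1) = 2 + 1/1 = 3/1
1 + 1/(3/1) = 1 + 1/3 = 4/3
3 + 1/(4/3) = 3 + 3/4 = 15/4
2 + 1/(15/4) = 2 + 4/15 = 34/15

34/15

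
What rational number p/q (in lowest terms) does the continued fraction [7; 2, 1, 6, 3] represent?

463/63

Collapse the nested fraction from the inside out:
Start with 3.
6 + 1/(3/1) = 6 + 1/3 = 19/3
1 + 1/(19/3) = 1 + 3/19 = 22/19
2 + 1/(22/19) = 2 + 19/22 = 63/22
7 + 1/(63/22) = 7 + 22/63 = 463/63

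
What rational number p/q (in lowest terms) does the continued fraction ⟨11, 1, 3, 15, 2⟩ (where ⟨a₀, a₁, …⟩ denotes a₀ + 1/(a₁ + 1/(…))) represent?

1481/126

a_0 = 11: 11/1
a_1 = 1: 12/1
a_2 = 3: 47/4
a_3 = 15: 717/61
a_4 = 2: 1481/126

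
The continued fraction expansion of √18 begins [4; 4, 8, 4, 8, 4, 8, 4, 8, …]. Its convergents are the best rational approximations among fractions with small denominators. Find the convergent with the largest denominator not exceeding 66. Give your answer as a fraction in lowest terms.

140/33

a_0 = 4: 4/1  (≤ bound)
a_1 = 4: 17/4  (≤ bound)
a_2 = 8: 140/33  (≤ bound)
a_3 = 4: 577/136  (> 66, stop)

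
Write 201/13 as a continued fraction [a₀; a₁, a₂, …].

Repeatedly divide and take the remainder:
201 = 15·13 + 6, so a_0 = 15
13 = 2·6 + 1, so a_1 = 2
6 = 6·1 + 0, so a_2 = 6

[15; 2, 6]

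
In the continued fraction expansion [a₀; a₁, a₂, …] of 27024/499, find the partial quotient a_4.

1

27024 = 54·499 + 78, so a_0 = 54
499 = 6·78 + 31, so a_1 = 6
78 = 2·31 + 16, so a_2 = 2
31 = 1·16 + 15, so a_3 = 1
16 = 1·15 + 1, so a_4 = 1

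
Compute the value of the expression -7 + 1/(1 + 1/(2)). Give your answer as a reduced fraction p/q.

-19/3

Start with 2.
1 + 1/(2/1) = 1 + 1/2 = 3/2
-7 + 1/(3/2) = -7 + 2/3 = -19/3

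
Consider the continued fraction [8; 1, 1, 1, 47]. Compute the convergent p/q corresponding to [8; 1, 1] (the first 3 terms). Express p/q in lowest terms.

a_0 = 8: 8/1
a_1 = 1: 9/1
a_2 = 1: 17/2

17/2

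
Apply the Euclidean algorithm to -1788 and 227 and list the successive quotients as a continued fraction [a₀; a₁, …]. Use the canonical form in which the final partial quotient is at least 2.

Repeatedly divide and take the remainder:
⌊-1788/227⌋ = -8, remainder 28
⌊227/28⌋ = 8, remainder 3
⌊28/3⌋ = 9, remainder 1
⌊3/1⌋ = 3, remainder 0

[-8; 8, 9, 3]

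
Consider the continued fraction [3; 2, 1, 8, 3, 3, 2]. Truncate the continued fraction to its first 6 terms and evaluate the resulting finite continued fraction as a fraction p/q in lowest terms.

Use the convergent recurrence hₖ = aₖ·hₖ₋₁ + hₖ₋₂ (and likewise for the denominators kₖ):
a_0 = 3: 3/1
a_1 = 2: 7/2
a_2 = 1: 10/3
a_3 = 8: 87/26
a_4 = 3: 271/81
a_5 = 3: 900/269

900/269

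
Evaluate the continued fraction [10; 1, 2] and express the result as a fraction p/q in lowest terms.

32/3

Start with 2.
1 + 1/(2/1) = 1 + 1/2 = 3/2
10 + 1/(3/2) = 10 + 2/3 = 32/3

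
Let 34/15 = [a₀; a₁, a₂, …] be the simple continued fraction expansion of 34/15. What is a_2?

Run the Euclidean algorithm, recording each quotient:
34 = 2·15 + 4, so a_0 = 2
15 = 3·4 + 3, so a_1 = 3
4 = 1·3 + 1, so a_2 = 1

1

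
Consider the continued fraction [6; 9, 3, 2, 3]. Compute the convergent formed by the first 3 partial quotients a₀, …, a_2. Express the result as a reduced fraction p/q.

171/28

Start with 3.
9 + 1/(3/1) = 9 + 1/3 = 28/3
6 + 1/(28/3) = 6 + 3/28 = 171/28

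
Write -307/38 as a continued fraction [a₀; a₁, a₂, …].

Run the Euclidean algorithm, recording each quotient:
⌊-307/38⌋ = -9, remainder 35
⌊38/35⌋ = 1, remainder 3
⌊35/3⌋ = 11, remainder 2
⌊3/2⌋ = 1, remainder 1
⌊2/1⌋ = 2, remainder 0

[-9; 1, 11, 1, 2]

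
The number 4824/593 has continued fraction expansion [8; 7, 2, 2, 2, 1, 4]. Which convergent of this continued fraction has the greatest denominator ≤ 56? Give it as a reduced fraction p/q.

List convergents until the denominator exceeds the bound:
a_0 = 8: 8/1  (≤ bound)
a_1 = 7: 57/7  (≤ bound)
a_2 = 2: 122/15  (≤ bound)
a_3 = 2: 301/37  (≤ bound)
a_4 = 2: 724/89  (> 56, stop)

301/37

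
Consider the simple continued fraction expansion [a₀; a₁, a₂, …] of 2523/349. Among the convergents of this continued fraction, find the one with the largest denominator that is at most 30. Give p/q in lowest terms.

List convergents until the denominator exceeds the bound:
a_0 = 7: 7/1  (≤ bound)
a_1 = 4: 29/4  (≤ bound)
a_2 = 2: 65/9  (≤ bound)
a_3 = 1: 94/13  (≤ bound)
a_4 = 3: 347/48  (> 30, stop)

94/13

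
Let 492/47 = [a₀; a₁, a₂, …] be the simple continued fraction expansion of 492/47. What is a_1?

2

492 ÷ 47 → quotient 10, remainder 22
47 ÷ 22 → quotient 2, remainder 3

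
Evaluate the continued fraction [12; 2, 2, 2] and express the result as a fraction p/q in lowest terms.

Collapse the nested fraction from the inside out:
Start with 2.
2 + 1/(2/1) = 2 + 1/2 = 5/2
2 + 1/(5/2) = 2 + 2/5 = 12/5
12 + 1/(12/5) = 12 + 5/12 = 149/12

149/12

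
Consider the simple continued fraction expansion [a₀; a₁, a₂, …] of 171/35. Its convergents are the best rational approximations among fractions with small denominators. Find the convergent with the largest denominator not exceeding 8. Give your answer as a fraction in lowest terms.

List convergents until the denominator exceeds the bound:
a_0 = 4: 4/1  (≤ bound)
a_1 = 1: 5/1  (≤ bound)
a_2 = 7: 39/8  (≤ bound)
a_3 = 1: 44/9  (> 8, stop)

39/8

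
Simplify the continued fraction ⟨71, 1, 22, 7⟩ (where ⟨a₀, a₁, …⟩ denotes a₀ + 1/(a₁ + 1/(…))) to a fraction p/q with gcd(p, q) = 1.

Start with 7.
22 + 1/(7/1) = 22 + 1/7 = 155/7
1 + 1/(155/7) = 1 + 7/155 = 162/155
71 + 1/(162/155) = 71 + 155/162 = 11657/162

11657/162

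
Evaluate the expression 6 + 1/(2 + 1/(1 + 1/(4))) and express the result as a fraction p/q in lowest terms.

a_0 = 6: 6/1
a_1 = 2: 13/2
a_2 = 1: 19/3
a_3 = 4: 89/14

89/14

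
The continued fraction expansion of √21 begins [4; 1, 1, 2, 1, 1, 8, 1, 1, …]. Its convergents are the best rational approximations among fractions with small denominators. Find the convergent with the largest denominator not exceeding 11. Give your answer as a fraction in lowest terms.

a_0 = 4: 4/1  (≤ bound)
a_1 = 1: 5/1  (≤ bound)
a_2 = 1: 9/2  (≤ bound)
a_3 = 2: 23/5  (≤ bound)
a_4 = 1: 32/7  (≤ bound)
a_5 = 1: 55/12  (> 11, stop)

32/7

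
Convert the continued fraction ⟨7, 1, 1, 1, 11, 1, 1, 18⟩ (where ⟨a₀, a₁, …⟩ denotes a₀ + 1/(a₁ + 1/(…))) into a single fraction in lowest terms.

a_0 = 7: 7/1
a_1 = 1: 8/1
a_2 = 1: 15/2
a_3 = 1: 23/3
a_4 = 11: 268/35
a_5 = 1: 291/38
a_6 = 1: 559/73
a_7 = 18: 10353/1352

10353/1352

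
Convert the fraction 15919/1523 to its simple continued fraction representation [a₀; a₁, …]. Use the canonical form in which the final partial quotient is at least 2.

[10; 2, 4, 1, 3, 36]

15919 ÷ 1523 → quotient 10, remainder 689
1523 ÷ 689 → quotient 2, remainder 145
689 ÷ 145 → quotient 4, remainder 109
145 ÷ 109 → quotient 1, remainder 36
109 ÷ 36 → quotient 3, remainder 1
36 ÷ 1 → quotient 36, remainder 0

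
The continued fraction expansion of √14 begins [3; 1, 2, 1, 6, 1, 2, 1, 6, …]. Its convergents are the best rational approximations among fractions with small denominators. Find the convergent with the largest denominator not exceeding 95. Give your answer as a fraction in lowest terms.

List convergents until the denominator exceeds the bound:
a_0 = 3: 3/1  (≤ bound)
a_1 = 1: 4/1  (≤ bound)
a_2 = 2: 11/3  (≤ bound)
a_3 = 1: 15/4  (≤ bound)
a_4 = 6: 101/27  (≤ bound)
a_5 = 1: 116/31  (≤ bound)
a_6 = 2: 333/89  (≤ bound)
a_7 = 1: 449/120  (> 95, stop)

333/89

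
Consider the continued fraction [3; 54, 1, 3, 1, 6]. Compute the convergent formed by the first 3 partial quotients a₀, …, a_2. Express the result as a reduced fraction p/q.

166/55

Starting at the tail and folding back:
Start with 1.
54 + 1/(1/1) = 54 + 1/1 = 55/1
3 + 1/(55/1) = 3 + 1/55 = 166/55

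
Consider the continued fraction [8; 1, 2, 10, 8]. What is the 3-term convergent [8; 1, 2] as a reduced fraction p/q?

26/3

Collapse the nested fraction from the inside out:
Start with 2.
1 + 1/(2/1) = 1 + 1/2 = 3/2
8 + 1/(3/2) = 8 + 2/3 = 26/3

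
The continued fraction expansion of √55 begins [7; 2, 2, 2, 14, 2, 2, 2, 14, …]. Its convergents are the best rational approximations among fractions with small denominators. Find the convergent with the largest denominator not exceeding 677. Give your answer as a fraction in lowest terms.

2655/358

a_0 = 7: 7/1  (≤ bound)
a_1 = 2: 15/2  (≤ bound)
a_2 = 2: 37/5  (≤ bound)
a_3 = 2: 89/12  (≤ bound)
a_4 = 14: 1283/173  (≤ bound)
a_5 = 2: 2655/358  (≤ bound)
a_6 = 2: 6593/889  (> 677, stop)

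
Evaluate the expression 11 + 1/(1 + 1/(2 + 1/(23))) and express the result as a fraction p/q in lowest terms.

Start with 23.
2 + 1/(23/1) = 2 + 1/23 = 47/23
1 + 1/(47/23) = 1 + 23/47 = 70/47
11 + 1/(70/47) = 11 + 47/70 = 817/70

817/70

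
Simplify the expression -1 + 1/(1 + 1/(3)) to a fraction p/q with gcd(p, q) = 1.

a_0 = -1: -1/1
a_1 = 1: 0/1
a_2 = 3: -1/4

-1/4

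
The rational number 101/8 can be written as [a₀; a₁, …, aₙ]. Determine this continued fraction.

101 = 12·8 + 5, so a_0 = 12
8 = 1·5 + 3, so a_1 = 1
5 = 1·3 + 2, so a_2 = 1
3 = 1·2 + 1, so a_3 = 1
2 = 2·1 + 0, so a_4 = 2

[12; 1, 1, 1, 2]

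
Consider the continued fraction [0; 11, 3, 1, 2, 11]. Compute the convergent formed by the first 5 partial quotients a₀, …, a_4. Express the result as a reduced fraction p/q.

Compute successive convergents:
a_0 = 0: 0/1
a_1 = 11: 1/11
a_2 = 3: 3/34
a_3 = 1: 4/45
a_4 = 2: 11/124

11/124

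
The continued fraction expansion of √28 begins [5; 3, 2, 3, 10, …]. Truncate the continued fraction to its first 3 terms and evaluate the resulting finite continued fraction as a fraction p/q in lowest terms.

Compute successive convergents:
a_0 = 5: 5/1
a_1 = 3: 16/3
a_2 = 2: 37/7

37/7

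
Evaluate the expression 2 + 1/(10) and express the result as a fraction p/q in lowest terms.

a_0 = 2: 2/1
a_1 = 10: 21/10

21/10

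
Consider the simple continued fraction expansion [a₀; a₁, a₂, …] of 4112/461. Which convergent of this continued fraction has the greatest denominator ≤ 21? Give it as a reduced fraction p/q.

a_0 = 8: 8/1  (≤ bound)
a_1 = 1: 9/1  (≤ bound)
a_2 = 11: 107/12  (≤ bound)
a_3 = 2: 223/25  (> 21, stop)

107/12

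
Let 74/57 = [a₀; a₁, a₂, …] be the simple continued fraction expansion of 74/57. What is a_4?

74 = 1·57 + 17, so a_0 = 1
57 = 3·17 + 6, so a_1 = 3
17 = 2·6 + 5, so a_2 = 2
6 = 1·5 + 1, so a_3 = 1
5 = 5·1 + 0, so a_4 = 5

5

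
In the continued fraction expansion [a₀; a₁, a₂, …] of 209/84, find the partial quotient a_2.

20

Repeatedly divide and take the remainder:
209 ÷ 84 → quotient 2, remainder 41
84 ÷ 41 → quotient 2, remainder 2
41 ÷ 2 → quotient 20, remainder 1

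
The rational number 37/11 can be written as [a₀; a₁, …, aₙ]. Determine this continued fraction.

Apply division with remainder until the remainder is 0:
37 = 3·11 + 4, so a_0 = 3
11 = 2·4 + 3, so a_1 = 2
4 = 1·3 + 1, so a_2 = 1
3 = 3·1 + 0, so a_3 = 3

[3; 2, 1, 3]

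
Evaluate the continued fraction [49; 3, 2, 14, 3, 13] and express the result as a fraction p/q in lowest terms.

Use the convergent recurrence hₖ = aₖ·hₖ₋₁ + hₖ₋₂ (and likewise for the denominators kₖ):
a_0 = 49: 49/1
a_1 = 3: 148/3
a_2 = 2: 345/7
a_3 = 14: 4978/101
a_4 = 3: 15279/310
a_5 = 13: 203605/4131

203605/4131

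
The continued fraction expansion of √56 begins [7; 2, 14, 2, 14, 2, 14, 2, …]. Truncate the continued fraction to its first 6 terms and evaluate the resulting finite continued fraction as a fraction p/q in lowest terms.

a_0 = 7: 7/1
a_1 = 2: 15/2
a_2 = 14: 217/29
a_3 = 2: 449/60
a_4 = 14: 6503/869
a_5 = 2: 13455/1798

13455/1798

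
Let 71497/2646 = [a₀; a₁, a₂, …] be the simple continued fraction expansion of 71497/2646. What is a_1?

⌊71497/2646⌋ = 27, remainder 55
⌊2646/55⌋ = 48, remainder 6

48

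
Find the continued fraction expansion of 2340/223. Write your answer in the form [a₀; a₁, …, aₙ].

Repeatedly divide and take the remainder:
⌊2340/223⌋ = 10, remainder 110
⌊223/110⌋ = 2, remainder 3
⌊110/3⌋ = 36, remainder 2
⌊3/2⌋ = 1, remainder 1
⌊2/1⌋ = 2, remainder 0

[10; 2, 36, 1, 2]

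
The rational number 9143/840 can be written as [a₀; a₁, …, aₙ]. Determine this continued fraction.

⌊9143/840⌋ = 10, remainder 743
⌊840/743⌋ = 1, remainder 97
⌊743/97⌋ = 7, remainder 64
⌊97/64⌋ = 1, remainder 33
⌊64/33⌋ = 1, remainder 31
⌊33/31⌋ = 1, remainder 2
⌊31/2⌋ = 15, remainder 1
⌊2/1⌋ = 2, remainder 0

[10; 1, 7, 1, 1, 1, 15, 2]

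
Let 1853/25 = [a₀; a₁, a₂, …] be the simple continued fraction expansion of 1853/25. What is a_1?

8

Repeatedly divide and take the remainder:
1853 ÷ 25 → quotient 74, remainder 3
25 ÷ 3 → quotient 8, remainder 1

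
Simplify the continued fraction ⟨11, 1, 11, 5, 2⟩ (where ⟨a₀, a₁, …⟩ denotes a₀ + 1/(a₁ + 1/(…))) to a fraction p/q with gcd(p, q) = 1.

1597/134

a_0 = 11: 11/1
a_1 = 1: 12/1
a_2 = 11: 143/12
a_3 = 5: 727/61
a_4 = 2: 1597/134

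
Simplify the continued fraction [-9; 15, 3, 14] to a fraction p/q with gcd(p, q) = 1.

-5888/659

Use the convergent recurrence hₖ = aₖ·hₖ₋₁ + hₖ₋₂ (and likewise for the denominators kₖ):
a_0 = -9: -9/1
a_1 = 15: -134/15
a_2 = 3: -411/46
a_3 = 14: -5888/659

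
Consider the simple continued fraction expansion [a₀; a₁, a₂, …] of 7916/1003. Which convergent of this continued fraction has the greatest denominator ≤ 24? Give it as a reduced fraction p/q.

List convergents until the denominator exceeds the bound:
a_0 = 7: 7/1  (≤ bound)
a_1 = 1: 8/1  (≤ bound)
a_2 = 8: 71/9  (≤ bound)
a_3 = 3: 221/28  (> 24, stop)

71/9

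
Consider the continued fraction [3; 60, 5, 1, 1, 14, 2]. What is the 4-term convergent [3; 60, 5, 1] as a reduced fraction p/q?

1089/361

a_0 = 3: 3/1
a_1 = 60: 181/60
a_2 = 5: 908/301
a_3 = 1: 1089/361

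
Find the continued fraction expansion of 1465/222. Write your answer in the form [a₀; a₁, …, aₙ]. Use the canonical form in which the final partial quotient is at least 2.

1465 = 6·222 + 133, so a_0 = 6
222 = 1·133 + 89, so a_1 = 1
133 = 1·89 + 44, so a_2 = 1
89 = 2·44 + 1, so a_3 = 2
44 = 44·1 + 0, so a_4 = 44

[6; 1, 1, 2, 44]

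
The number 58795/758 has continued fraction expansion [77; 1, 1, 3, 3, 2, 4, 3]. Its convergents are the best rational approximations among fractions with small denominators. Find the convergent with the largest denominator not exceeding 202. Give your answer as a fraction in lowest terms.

List convergents until the denominator exceeds the bound:
a_0 = 77: 77/1  (≤ bound)
a_1 = 1: 78/1  (≤ bound)
a_2 = 1: 155/2  (≤ bound)
a_3 = 3: 543/7  (≤ bound)
a_4 = 3: 1784/23  (≤ bound)
a_5 = 2: 4111/53  (≤ bound)
a_6 = 4: 18228/235  (> 202, stop)

4111/53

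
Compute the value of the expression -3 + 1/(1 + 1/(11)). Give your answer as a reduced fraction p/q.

Start with 11.
1 + 1/(11/1) = 1 + 1/11 = 12/11
-3 + 1/(12/11) = -3 + 11/12 = -25/12

-25/12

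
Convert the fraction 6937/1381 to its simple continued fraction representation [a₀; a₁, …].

⌊6937/1381⌋ = 5, remainder 32
⌊1381/32⌋ = 43, remainder 5
⌊32/5⌋ = 6, remainder 2
⌊5/2⌋ = 2, remainder 1
⌊2/1⌋ = 2, remainder 0

[5; 43, 6, 2, 2]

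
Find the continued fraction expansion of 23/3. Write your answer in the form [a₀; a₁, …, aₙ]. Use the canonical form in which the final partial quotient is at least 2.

[7; 1, 2]

⌊23/3⌋ = 7, remainder 2
⌊3/2⌋ = 1, remainder 1
⌊2/1⌋ = 2, remainder 0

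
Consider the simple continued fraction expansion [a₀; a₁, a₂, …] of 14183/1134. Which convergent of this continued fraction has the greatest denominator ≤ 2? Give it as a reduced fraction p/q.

25/2

a_0 = 12: 12/1  (≤ bound)
a_1 = 1: 13/1  (≤ bound)
a_2 = 1: 25/2  (≤ bound)
a_3 = 34: 863/69  (> 2, stop)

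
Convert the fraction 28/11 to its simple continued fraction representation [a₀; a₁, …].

⌊28/11⌋ = 2, remainder 6
⌊11/6⌋ = 1, remainder 5
⌊6/5⌋ = 1, remainder 1
⌊5/1⌋ = 5, remainder 0

[2; 1, 1, 5]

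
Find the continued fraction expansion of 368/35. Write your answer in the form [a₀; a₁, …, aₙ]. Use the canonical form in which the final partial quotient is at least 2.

Apply division with remainder until the remainder is 0:
368 ÷ 35 → quotient 10, remainder 18
35 ÷ 18 → quotient 1, remainder 17
18 ÷ 17 → quotient 1, remainder 1
17 ÷ 1 → quotient 17, remainder 0

[10; 1, 1, 17]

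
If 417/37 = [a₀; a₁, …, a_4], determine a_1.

Repeatedly divide and take the remainder:
⌊417/37⌋ = 11, remainder 10
⌊37/10⌋ = 3, remainder 7

3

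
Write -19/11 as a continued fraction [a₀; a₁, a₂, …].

[-2; 3, 1, 2]

-19 = -2·11 + 3, so a_0 = -2
11 = 3·3 + 2, so a_1 = 3
3 = 1·2 + 1, so a_2 = 1
2 = 2·1 + 0, so a_3 = 2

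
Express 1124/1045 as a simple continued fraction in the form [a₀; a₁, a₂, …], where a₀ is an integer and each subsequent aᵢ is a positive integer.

1124 = 1·1045 + 79, so a_0 = 1
1045 = 13·79 + 18, so a_1 = 13
79 = 4·18 + 7, so a_2 = 4
18 = 2·7 + 4, so a_3 = 2
7 = 1·4 + 3, so a_4 = 1
4 = 1·3 + 1, so a_5 = 1
3 = 3·1 + 0, so a_6 = 3

[1; 13, 4, 2, 1, 1, 3]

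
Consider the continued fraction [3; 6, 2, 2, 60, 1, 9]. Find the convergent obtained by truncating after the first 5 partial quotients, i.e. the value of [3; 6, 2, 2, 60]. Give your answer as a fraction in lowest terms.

6101/1933

a_0 = 3: 3/1
a_1 = 6: 19/6
a_2 = 2: 41/13
a_3 = 2: 101/32
a_4 = 60: 6101/1933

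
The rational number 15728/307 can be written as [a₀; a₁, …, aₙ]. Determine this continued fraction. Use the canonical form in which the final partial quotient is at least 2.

15728 = 51·307 + 71, so a_0 = 51
307 = 4·71 + 23, so a_1 = 4
71 = 3·23 + 2, so a_2 = 3
23 = 11·2 + 1, so a_3 = 11
2 = 2·1 + 0, so a_4 = 2

[51; 4, 3, 11, 2]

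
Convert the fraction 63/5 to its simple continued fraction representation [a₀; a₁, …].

[12; 1, 1, 2]

63 = 12·5 + 3, so a_0 = 12
5 = 1·3 + 2, so a_1 = 1
3 = 1·2 + 1, so a_2 = 1
2 = 2·1 + 0, so a_3 = 2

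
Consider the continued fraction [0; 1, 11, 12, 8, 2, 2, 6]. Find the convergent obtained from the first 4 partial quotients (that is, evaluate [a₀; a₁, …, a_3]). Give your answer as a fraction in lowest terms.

133/145

Collapse the nested fraction from the inside out:
Start with 12.
11 + 1/(12/1) = 11 + 1/12 = 133/12
1 + 1/(133/12) = 1 + 12/133 = 145/133
0 + 1/(145/133) = 0 + 133/145 = 133/145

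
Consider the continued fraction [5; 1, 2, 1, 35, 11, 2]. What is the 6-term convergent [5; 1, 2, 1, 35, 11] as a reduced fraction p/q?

Start with 11.
35 + 1/(11/1) = 35 + 1/11 = 386/11
1 + 1/(386/11) = 1 + 11/386 = 397/386
2 + 1/(397/386) = 2 + 386/397 = 1180/397
1 + 1/(1180/397) = 1 + 397/1180 = 1577/1180
5 + 1/(1577/1180) = 5 + 1180/1577 = 9065/1577

9065/1577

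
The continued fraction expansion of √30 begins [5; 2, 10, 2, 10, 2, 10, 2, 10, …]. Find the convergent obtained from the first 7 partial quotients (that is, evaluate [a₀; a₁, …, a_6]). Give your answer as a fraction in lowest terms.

55435/10121

Start with 10.
2 + 1/(10/1) = 2 + 1/10 = 21/10
10 + 1/(21/10) = 10 + 10/21 = 220/21
2 + 1/(220/21) = 2 + 21/220 = 461/220
10 + 1/(461/220) = 10 + 220/461 = 4830/461
2 + 1/(4830/461) = 2 + 461/4830 = 10121/4830
5 + 1/(10121/4830) = 5 + 4830/10121 = 55435/10121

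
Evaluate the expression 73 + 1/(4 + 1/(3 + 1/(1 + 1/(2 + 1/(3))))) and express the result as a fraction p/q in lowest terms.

11571/158

a_0 = 73: 73/1
a_1 = 4: 293/4
a_2 = 3: 952/13
a_3 = 1: 1245/17
a_4 = 2: 3442/47
a_5 = 3: 11571/158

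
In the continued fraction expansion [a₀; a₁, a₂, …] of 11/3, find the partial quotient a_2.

2

⌊11/3⌋ = 3, remainder 2
⌊3/2⌋ = 1, remainder 1
⌊2/1⌋ = 2, remainder 0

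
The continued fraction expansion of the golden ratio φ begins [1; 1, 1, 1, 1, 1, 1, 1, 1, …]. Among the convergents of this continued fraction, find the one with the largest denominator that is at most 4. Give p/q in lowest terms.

a_0 = 1: 1/1  (≤ bound)
a_1 = 1: 2/1  (≤ bound)
a_2 = 1: 3/2  (≤ bound)
a_3 = 1: 5/3  (≤ bound)
a_4 = 1: 8/5  (> 4, stop)

5/3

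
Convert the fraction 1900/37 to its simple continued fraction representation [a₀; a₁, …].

⌊1900/37⌋ = 51, remainder 13
⌊37/13⌋ = 2, remainder 11
⌊13/11⌋ = 1, remainder 2
⌊11/2⌋ = 5, remainder 1
⌊2/1⌋ = 2, remainder 0

[51; 2, 1, 5, 2]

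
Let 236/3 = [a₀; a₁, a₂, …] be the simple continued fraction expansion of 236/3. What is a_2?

Apply division with remainder until the remainder is 0:
236 = 78·3 + 2, so a_0 = 78
3 = 1·2 + 1, so a_1 = 1
2 = 2·1 + 0, so a_2 = 2

2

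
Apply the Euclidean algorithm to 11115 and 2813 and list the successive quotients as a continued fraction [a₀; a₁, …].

11115 ÷ 2813 → quotient 3, remainder 2676
2813 ÷ 2676 → quotient 1, remainder 137
2676 ÷ 137 → quotient 19, remainder 73
137 ÷ 73 → quotient 1, remainder 64
73 ÷ 64 → quotient 1, remainder 9
64 ÷ 9 → quotient 7, remainder 1
9 ÷ 1 → quotient 9, remainder 0

[3; 1, 19, 1, 1, 7, 9]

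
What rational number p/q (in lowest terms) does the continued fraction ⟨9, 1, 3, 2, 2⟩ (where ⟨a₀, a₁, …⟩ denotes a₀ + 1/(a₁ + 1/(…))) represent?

Starting at the tail and folding back:
Start with 2.
2 + 1/(2/1) = 2 + 1/2 = 5/2
3 + 1/(5/2) = 3 + 2/5 = 17/5
1 + 1/(17/5) = 1 + 5/17 = 22/17
9 + 1/(22/17) = 9 + 17/22 = 215/22

215/22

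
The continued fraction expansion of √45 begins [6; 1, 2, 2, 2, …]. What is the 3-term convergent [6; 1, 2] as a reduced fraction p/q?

a_0 = 6: 6/1
a_1 = 1: 7/1
a_2 = 2: 20/3

20/3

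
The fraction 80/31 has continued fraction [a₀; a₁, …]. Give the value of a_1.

1

80 = 2·31 + 18, so a_0 = 2
31 = 1·18 + 13, so a_1 = 1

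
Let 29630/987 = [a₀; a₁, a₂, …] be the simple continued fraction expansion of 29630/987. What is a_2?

Apply division with remainder until the remainder is 0:
29630 = 30·987 + 20, so a_0 = 30
987 = 49·20 + 7, so a_1 = 49
20 = 2·7 + 6, so a_2 = 2

2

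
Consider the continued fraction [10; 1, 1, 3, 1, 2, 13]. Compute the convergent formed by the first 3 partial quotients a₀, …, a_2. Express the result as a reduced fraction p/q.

21/2

Compute successive convergents:
a_0 = 10: 10/1
a_1 = 1: 11/1
a_2 = 1: 21/2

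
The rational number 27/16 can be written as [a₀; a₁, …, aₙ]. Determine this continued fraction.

27 = 1·16 + 11, so a_0 = 1
16 = 1·11 + 5, so a_1 = 1
11 = 2·5 + 1, so a_2 = 2
5 = 5·1 + 0, so a_3 = 5

[1; 1, 2, 5]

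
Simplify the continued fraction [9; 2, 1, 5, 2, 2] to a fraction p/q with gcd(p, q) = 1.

a_0 = 9: 9/1
a_1 = 2: 19/2
a_2 = 1: 28/3
a_3 = 5: 159/17
a_4 = 2: 346/37
a_5 = 2: 851/91

851/91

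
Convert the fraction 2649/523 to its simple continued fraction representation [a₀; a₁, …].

Apply division with remainder until the remainder is 0:
⌊2649/523⌋ = 5, remainder 34
⌊523/34⌋ = 15, remainder 13
⌊34/13⌋ = 2, remainder 8
⌊13/8⌋ = 1, remainder 5
⌊8/5⌋ = 1, remainder 3
⌊5/3⌋ = 1, remainder 2
⌊3/2⌋ = 1, remainder 1
⌊2/1⌋ = 2, remainder 0

[5; 15, 2, 1, 1, 1, 1, 2]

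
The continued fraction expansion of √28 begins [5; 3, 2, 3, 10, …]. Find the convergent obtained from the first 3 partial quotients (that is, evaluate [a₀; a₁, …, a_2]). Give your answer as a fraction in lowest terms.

Build up convergents one term at a time:
a_0 = 5: 5/1
a_1 = 3: 16/3
a_2 = 2: 37/7

37/7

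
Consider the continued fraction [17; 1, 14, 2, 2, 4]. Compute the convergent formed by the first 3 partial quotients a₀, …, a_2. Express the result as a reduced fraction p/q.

269/15

a_0 = 17: 17/1
a_1 = 1: 18/1
a_2 = 14: 269/15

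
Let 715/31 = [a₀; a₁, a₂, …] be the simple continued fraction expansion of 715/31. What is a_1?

Run the Euclidean algorithm, recording each quotient:
⌊715/31⌋ = 23, remainder 2
⌊31/2⌋ = 15, remainder 1

15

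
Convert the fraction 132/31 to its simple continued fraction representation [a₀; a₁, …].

132 ÷ 31 → quotient 4, remainder 8
31 ÷ 8 → quotient 3, remainder 7
8 ÷ 7 → quotient 1, remainder 1
7 ÷ 1 → quotient 7, remainder 0

[4; 3, 1, 7]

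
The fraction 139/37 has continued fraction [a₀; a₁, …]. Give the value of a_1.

1

139 ÷ 37 → quotient 3, remainder 28
37 ÷ 28 → quotient 1, remainder 9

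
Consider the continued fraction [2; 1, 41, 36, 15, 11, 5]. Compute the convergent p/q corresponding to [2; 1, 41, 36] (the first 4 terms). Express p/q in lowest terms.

4503/1513

a_0 = 2: 2/1
a_1 = 1: 3/1
a_2 = 41: 125/42
a_3 = 36: 4503/1513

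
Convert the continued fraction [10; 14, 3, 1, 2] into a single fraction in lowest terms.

1581/157

Use the convergent recurrence hₖ = aₖ·hₖ₋₁ + hₖ₋₂ (and likewise for the denominators kₖ):
a_0 = 10: 10/1
a_1 = 14: 141/14
a_2 = 3: 433/43
a_3 = 1: 574/57
a_4 = 2: 1581/157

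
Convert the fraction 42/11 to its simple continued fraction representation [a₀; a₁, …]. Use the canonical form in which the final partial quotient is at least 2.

[3; 1, 4, 2]

Apply division with remainder until the remainder is 0:
42 ÷ 11 → quotient 3, remainder 9
11 ÷ 9 → quotient 1, remainder 2
9 ÷ 2 → quotient 4, remainder 1
2 ÷ 1 → quotient 2, remainder 0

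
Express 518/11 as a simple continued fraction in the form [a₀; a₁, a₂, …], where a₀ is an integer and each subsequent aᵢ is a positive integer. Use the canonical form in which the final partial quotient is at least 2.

[47; 11]

Repeatedly divide and take the remainder:
518 = 47·11 + 1, so a_0 = 47
11 = 11·1 + 0, so a_1 = 11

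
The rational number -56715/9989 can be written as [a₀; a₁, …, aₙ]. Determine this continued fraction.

-56715 = -6·9989 + 3219, so a_0 = -6
9989 = 3·3219 + 332, so a_1 = 3
3219 = 9·332 + 231, so a_2 = 9
332 = 1·231 + 101, so a_3 = 1
231 = 2·101 + 29, so a_4 = 2
101 = 3·29 + 14, so a_5 = 3
29 = 2·14 + 1, so a_6 = 2
14 = 14·1 + 0, so a_7 = 14

[-6; 3, 9, 1, 2, 3, 2, 14]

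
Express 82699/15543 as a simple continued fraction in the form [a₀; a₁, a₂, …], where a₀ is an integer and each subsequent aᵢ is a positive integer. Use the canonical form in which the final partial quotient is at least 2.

[5; 3, 8, 2, 3, 4, 6, 3]

⌊82699/15543⌋ = 5, remainder 4984
⌊15543/4984⌋ = 3, remainder 591
⌊4984/591⌋ = 8, remainder 256
⌊591/256⌋ = 2, remainder 79
⌊256/79⌋ = 3, remainder 19
⌊79/19⌋ = 4, remainder 3
⌊19/3⌋ = 6, remainder 1
⌊3/1⌋ = 3, remainder 0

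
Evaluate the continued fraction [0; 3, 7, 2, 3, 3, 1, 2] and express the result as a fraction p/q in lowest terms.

Collapse the nested fraction from the inside out:
Start with 2.
1 + 1/(2/1) = 1 + 1/2 = 3/2
3 + 1/(3/2) = 3 + 2/3 = 11/3
3 + 1/(11/3) = 3 + 3/11 = 36/11
2 + 1/(36/11) = 2 + 11/36 = 83/36
7 + 1/(83/36) = 7 + 36/83 = 617/83
3 + 1/(617/83) = 3 + 83/617 = 1934/617
0 + 1/(1934/617) = 0 + 617/1934 = 617/1934

617/1934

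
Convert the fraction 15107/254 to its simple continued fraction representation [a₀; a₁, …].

15107 ÷ 254 → quotient 59, remainder 121
254 ÷ 121 → quotient 2, remainder 12
121 ÷ 12 → quotient 10, remainder 1
12 ÷ 1 → quotient 12, remainder 0

[59; 2, 10, 12]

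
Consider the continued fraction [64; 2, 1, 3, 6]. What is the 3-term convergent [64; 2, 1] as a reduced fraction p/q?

Build up convergents one term at a time:
a_0 = 64: 64/1
a_1 = 2: 129/2
a_2 = 1: 193/3

193/3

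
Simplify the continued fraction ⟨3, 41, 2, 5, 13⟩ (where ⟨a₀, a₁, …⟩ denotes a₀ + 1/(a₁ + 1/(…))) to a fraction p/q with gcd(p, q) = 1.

18178/6011

Use the convergent recurrence hₖ = aₖ·hₖ₋₁ + hₖ₋₂ (and likewise for the denominators kₖ):
a_0 = 3: 3/1
a_1 = 41: 124/41
a_2 = 2: 251/83
a_3 = 5: 1379/456
a_4 = 13: 18178/6011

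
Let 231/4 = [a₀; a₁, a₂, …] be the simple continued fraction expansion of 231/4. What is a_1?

231 = 57·4 + 3, so a_0 = 57
4 = 1·3 + 1, so a_1 = 1

1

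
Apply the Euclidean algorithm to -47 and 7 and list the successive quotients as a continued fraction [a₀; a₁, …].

Run the Euclidean algorithm, recording each quotient:
⌊-47/7⌋ = -7, remainder 2
⌊7/2⌋ = 3, remainder 1
⌊2/1⌋ = 2, remainder 0

[-7; 3, 2]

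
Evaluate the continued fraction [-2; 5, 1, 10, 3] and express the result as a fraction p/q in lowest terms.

Build up convergents one term at a time:
a_0 = -2: -2/1
a_1 = 5: -9/5
a_2 = 1: -11/6
a_3 = 10: -119/65
a_4 = 3: -368/201

-368/201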